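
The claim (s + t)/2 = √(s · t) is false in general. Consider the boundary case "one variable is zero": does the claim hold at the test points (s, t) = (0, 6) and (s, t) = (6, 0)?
No, fails at both test points

At (0, 6): LHS = 3 ≠ RHS = 0
At (6, 0): LHS = 3 ≠ RHS = 0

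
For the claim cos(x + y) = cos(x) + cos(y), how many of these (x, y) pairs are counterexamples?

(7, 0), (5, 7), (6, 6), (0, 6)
4

Testing each pair:
(7, 0): LHS = cos(7) ≈ 0.7539, RHS = cos(7) + 1 ≈ 1.754 → counterexample
(5, 7): LHS = cos(12) ≈ 0.8439, RHS = cos(5) + cos(7) ≈ 1.038 → counterexample
(6, 6): LHS = cos(12) ≈ 0.8439, RHS = 2·cos(6) ≈ 1.92 → counterexample
(0, 6): LHS = cos(6) ≈ 0.9602, RHS = cos(6) + 1 ≈ 1.96 → counterexample

That makes 4 counterexamples.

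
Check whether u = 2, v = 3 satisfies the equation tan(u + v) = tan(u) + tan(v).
Substituting u = 2, v = 3:

LHS = tan(2 + 3) = tan(5) ≈ -3.381
RHS = tan(2) + tan(3) ≈ -2.328

LHS ≠ RHS, so the equation does not hold at this point.

Answer: Fails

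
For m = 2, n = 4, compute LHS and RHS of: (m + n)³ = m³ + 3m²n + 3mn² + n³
LHS = (2 + 4)³ = 216
RHS = 2³ + 3·2²·4 + 3·2·4² + 4³ = 216

LHS = RHS: the two sides agree.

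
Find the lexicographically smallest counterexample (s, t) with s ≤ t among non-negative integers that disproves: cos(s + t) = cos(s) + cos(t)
(s, t) = (0, 0)

Substituting (0, 0) into the claim:
LHS = cos(0 + 0) = 1
RHS = cos(0) + cos(0) = 2

Since LHS ≠ RHS, this pair disproves the claim, and no lexicographically smaller pair (s ≤ t, non-negative integers) does.

For instance (0, 1) is also a counterexample (LHS = cos(1) ≈ 0.5403, RHS = cos(1) + 1 ≈ 1.54), but it's lexicographically larger.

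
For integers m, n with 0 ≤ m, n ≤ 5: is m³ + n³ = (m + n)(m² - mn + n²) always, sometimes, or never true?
Always true

The identity holds for every pair in the range. For instance at (m, n) = (0, 4): both sides equal 64.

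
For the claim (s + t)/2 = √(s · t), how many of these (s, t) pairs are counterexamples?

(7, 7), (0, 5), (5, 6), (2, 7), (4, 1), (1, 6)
5

Testing each pair:
(7, 7): LHS = 7, RHS = 7 → satisfies claim
(0, 5): LHS = 5/2, RHS = 0 → counterexample
(5, 6): LHS = 11/2, RHS = √(30) ≈ 5.477 → counterexample
(2, 7): LHS = 9/2, RHS = √(14) ≈ 3.742 → counterexample
(4, 1): LHS = 5/2, RHS = 2 → counterexample
(1, 6): LHS = 7/2, RHS = √(6) ≈ 2.449 → counterexample

That makes 5 counterexamples.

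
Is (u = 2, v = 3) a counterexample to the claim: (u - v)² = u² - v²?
Substituting u = 2, v = 3:
LHS = (2 - 3)² = 1
RHS = 2² - 3² = -5

Since LHS ≠ RHS, this pair disproves the claim.

Answer: Yes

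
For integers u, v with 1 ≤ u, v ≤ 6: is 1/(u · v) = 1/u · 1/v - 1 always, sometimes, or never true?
Never true

The claim fails for every pair in the range. For instance at (u, v) = (3, 6): LHS = 1/18, RHS = -17/18.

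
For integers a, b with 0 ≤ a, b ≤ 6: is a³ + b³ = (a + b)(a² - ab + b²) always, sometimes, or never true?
Always true

The identity holds for every pair in the range. For instance at (a, b) = (3, 1): both sides equal 28.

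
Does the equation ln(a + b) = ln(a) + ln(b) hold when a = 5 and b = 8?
Substituting a = 5, b = 8:

LHS = ln(5 + 8) = ln(13) ≈ 2.565
RHS = ln(5) + ln(8) ≈ 3.689

LHS ≠ RHS, so the equation does not hold at this point.

Answer: Fails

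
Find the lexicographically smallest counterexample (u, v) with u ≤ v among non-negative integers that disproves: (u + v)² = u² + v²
(u, v) = (1, 1)

Substituting (1, 1) into the claim:
LHS = (1 + 1)² = 4
RHS = 1² + 1² = 2

Since LHS ≠ RHS, this pair disproves the claim, and no lexicographically smaller pair (u ≤ v, non-negative integers) does.

For instance (1, 4) is also a counterexample (LHS = 25, RHS = 17), but it's lexicographically larger.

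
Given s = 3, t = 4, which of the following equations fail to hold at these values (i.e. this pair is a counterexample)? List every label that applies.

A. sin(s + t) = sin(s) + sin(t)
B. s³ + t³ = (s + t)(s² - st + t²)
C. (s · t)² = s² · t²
Evaluating each claim at the given values:
A. LHS = sin(7) ≈ 0.657, RHS = sin(4) + sin(3) ≈ -0.6157 → fails here (LHS ≠ RHS)
B. LHS = 91, RHS = 91 → holds here (LHS = RHS)
C. LHS = 144, RHS = 144 → holds here (LHS = RHS)

Answer: A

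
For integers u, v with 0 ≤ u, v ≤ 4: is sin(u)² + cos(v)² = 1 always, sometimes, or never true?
It holds at (u, v) = (0, 0) (both sides equal 1), but fails at (u, v) = (0, 3) (LHS = cos(3)² ≈ 0.9801, RHS = 1).

Answer: Sometimes true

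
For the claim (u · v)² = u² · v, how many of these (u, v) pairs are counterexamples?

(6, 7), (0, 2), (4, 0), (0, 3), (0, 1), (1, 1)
Testing each pair:
(6, 7): LHS = 1764, RHS = 252 → counterexample
(0, 2): LHS = 0, RHS = 0 → satisfies claim
(4, 0): LHS = 0, RHS = 0 → satisfies claim
(0, 3): LHS = 0, RHS = 0 → satisfies claim
(0, 1): LHS = 0, RHS = 0 → satisfies claim
(1, 1): LHS = 1, RHS = 1 → satisfies claim

That makes 1 counterexample.

Answer: 1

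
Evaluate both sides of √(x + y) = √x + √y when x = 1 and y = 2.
LHS = √(1 + 2) = √(3) ≈ 1.732
RHS = √1 + √2 = 1 + √(2) ≈ 2.414

LHS ≠ RHS (they differ by about 0.6822), so the equation does not hold here.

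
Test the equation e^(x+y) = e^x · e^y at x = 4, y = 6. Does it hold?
Holds

Substituting x = 4, y = 6:

LHS = e^(4+6) = e^10 ≈ 22026.5
RHS = e^4 · e^6 = e^10 ≈ 22026.5

LHS = RHS, so the equation holds at this point.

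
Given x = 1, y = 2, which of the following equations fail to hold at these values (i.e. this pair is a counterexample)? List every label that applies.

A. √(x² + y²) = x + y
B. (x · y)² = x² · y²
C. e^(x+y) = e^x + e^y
A, C

Evaluating each claim at the given values:
A. LHS = √(5) ≈ 2.236, RHS = 3 → fails here (LHS ≠ RHS)
B. LHS = 4, RHS = 4 → holds here (LHS = RHS)
C. LHS = e^3 ≈ 20.09, RHS = e + e^2 ≈ 10.11 → fails here (LHS ≠ RHS)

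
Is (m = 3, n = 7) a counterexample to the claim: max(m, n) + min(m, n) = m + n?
No

Substituting m = 3, n = 7:
LHS = max(3, 7) + min(3, 7) = 10
RHS = 3 + 7 = 10

The sides agree, so this pair does not disprove the claim.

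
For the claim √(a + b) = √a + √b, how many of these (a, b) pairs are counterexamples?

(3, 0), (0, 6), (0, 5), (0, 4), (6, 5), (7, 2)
2

Testing each pair:
(3, 0): LHS = √(3) ≈ 1.732, RHS = √(3) ≈ 1.732 → satisfies claim
(0, 6): LHS = √(6) ≈ 2.449, RHS = √(6) ≈ 2.449 → satisfies claim
(0, 5): LHS = √(5) ≈ 2.236, RHS = √(5) ≈ 2.236 → satisfies claim
(0, 4): LHS = 2, RHS = 2 → satisfies claim
(6, 5): LHS = √(11) ≈ 3.317, RHS = √(5) + √(6) ≈ 4.686 → counterexample
(7, 2): LHS = 3, RHS = √(2) + √(7) ≈ 4.06 → counterexample

That makes 2 counterexamples.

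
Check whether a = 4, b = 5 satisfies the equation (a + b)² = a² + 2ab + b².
Substituting a = 4, b = 5:

LHS = (4 + 5)² = 81
RHS = 4² + 2·4·5 + 5² = 81

LHS = RHS, so the equation holds at this point.

Answer: Holds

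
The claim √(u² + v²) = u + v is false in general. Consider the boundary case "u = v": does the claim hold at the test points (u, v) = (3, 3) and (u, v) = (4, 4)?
At (3, 3): LHS = 3·√(2) ≈ 4.243 ≠ RHS = 6
At (4, 4): LHS = 4·√(2) ≈ 5.657 ≠ RHS = 8

Answer: No, fails at both test points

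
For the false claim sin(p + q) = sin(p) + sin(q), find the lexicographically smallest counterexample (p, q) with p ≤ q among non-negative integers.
At (0, 4): both sides equal sin(4) ≈ -0.7568, so it holds there.

Substituting (1, 1) into the claim:
LHS = sin(1 + 1) = sin(2) ≈ 0.9093
RHS = sin(1) + sin(1) = 2·sin(1) ≈ 1.683

Since LHS ≠ RHS, this pair disproves the claim, and no lexicographically smaller pair (p ≤ q, non-negative integers) does.

For instance (7, 7) is also a counterexample (LHS = sin(14) ≈ 0.9906, RHS = 2·sin(7) ≈ 1.314), but it's lexicographically larger.

Answer: (p, q) = (1, 1)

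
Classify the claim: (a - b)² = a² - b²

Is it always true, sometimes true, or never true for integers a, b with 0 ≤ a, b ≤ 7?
Sometimes true

It holds at (a, b) = (2, 0) (both sides equal 4), but fails at (a, b) = (3, 5) (LHS = 4, RHS = -16).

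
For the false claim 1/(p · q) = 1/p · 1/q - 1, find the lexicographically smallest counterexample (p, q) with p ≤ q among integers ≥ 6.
(p, q) = (6, 6)

Substituting (6, 6) into the claim:
LHS = 1/(6 · 6) = 1/36
RHS = 1/6 · 1/6 - 1 = -35/36

Since LHS ≠ RHS, this pair disproves the claim, and no lexicographically smaller pair (p ≤ q, integers ≥ 6) does.

For instance (6, 12) is also a counterexample (LHS = 1/72, RHS = -71/72), but it's lexicographically larger.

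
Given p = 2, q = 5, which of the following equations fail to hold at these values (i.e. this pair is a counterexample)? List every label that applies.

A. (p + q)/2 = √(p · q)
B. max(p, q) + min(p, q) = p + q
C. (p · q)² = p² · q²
A

Evaluating each claim at the given values:
A. LHS = 7/2, RHS = √(10) ≈ 3.162 → fails here (LHS ≠ RHS)
B. LHS = 7, RHS = 7 → holds here (LHS = RHS)
C. LHS = 100, RHS = 100 → holds here (LHS = RHS)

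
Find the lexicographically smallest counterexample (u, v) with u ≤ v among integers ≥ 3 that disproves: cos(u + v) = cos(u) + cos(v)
(u, v) = (3, 3)

Substituting (3, 3) into the claim:
LHS = cos(3 + 3) = cos(6) ≈ 0.9602
RHS = cos(3) + cos(3) = 2·cos(3) ≈ -1.98

Since LHS ≠ RHS, this pair disproves the claim, and no lexicographically smaller pair (u ≤ v, integers ≥ 3) does.

For instance (7, 7) is also a counterexample (LHS = cos(14) ≈ 0.1367, RHS = 2·cos(7) ≈ 1.508), but it's lexicographically larger.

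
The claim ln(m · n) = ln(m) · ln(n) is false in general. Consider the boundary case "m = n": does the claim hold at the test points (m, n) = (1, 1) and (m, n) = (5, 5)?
At (1, 1): LHS = 0, RHS = 0 → equal
At (5, 5): LHS = ln(25) ≈ 3.219 ≠ RHS = ln(5)² ≈ 2.59

Answer: Only at (1, 1)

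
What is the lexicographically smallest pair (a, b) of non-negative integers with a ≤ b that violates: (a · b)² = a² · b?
Substituting (1, 2) into the claim:
LHS = (1 · 2)² = 4
RHS = 1² · 2 = 2

Since LHS ≠ RHS, this pair disproves the claim, and no lexicographically smaller pair (a ≤ b, non-negative integers) does.

For instance (1, 5) is also a counterexample (LHS = 25, RHS = 5), but it's lexicographically larger.

Answer: (a, b) = (1, 2)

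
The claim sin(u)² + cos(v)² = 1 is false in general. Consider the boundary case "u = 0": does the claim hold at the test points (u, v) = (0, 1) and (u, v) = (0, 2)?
At (0, 1): LHS = cos(1)² ≈ 0.2919 ≠ RHS = 1
At (0, 2): LHS = cos(2)² ≈ 0.1732 ≠ RHS = 1

Answer: No, fails at both test points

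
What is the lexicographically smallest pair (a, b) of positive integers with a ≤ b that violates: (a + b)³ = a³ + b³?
Substituting (1, 1) into the claim:
LHS = (1 + 1)³ = 8
RHS = 1³ + 1³ = 2

Since LHS ≠ RHS, this pair disproves the claim, and no lexicographically smaller pair (a ≤ b, positive integers) does.

For instance (4, 6) is also a counterexample (LHS = 1000, RHS = 280), but it's lexicographically larger.

Answer: (a, b) = (1, 1)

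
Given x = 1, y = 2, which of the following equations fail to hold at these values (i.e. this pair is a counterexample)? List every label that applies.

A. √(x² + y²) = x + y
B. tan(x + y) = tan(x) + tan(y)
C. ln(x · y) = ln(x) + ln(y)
A, B

Evaluating each claim at the given values:
A. LHS = √(5) ≈ 2.236, RHS = 3 → fails here (LHS ≠ RHS)
B. LHS = tan(3) ≈ -0.1425, RHS = tan(2) + tan(1) ≈ -0.6276 → fails here (LHS ≠ RHS)
C. LHS = ln(2) ≈ 0.6931, RHS = ln(2) ≈ 0.6931 → holds here (LHS = RHS)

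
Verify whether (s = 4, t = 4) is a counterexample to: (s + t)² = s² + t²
Substituting s = 4, t = 4:
LHS = (4 + 4)² = 64
RHS = 4² + 4² = 32

Since LHS ≠ RHS, this pair disproves the claim.

Answer: Yes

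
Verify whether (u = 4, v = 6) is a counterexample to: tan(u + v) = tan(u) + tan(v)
Substituting u = 4, v = 6:
LHS = tan(4 + 6) = tan(10) ≈ 0.6484
RHS = tan(4) + tan(6) ≈ 0.8668

Since LHS ≠ RHS, this pair disproves the claim.

Answer: Yes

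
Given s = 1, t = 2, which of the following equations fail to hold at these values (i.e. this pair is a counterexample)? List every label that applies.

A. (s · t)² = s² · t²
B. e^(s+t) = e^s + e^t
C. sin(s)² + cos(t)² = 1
B, C

Evaluating each claim at the given values:
A. LHS = 4, RHS = 4 → holds here (LHS = RHS)
B. LHS = e^3 ≈ 20.09, RHS = e + e^2 ≈ 10.11 → fails here (LHS ≠ RHS)
C. LHS = cos(2)² + sin(1)² ≈ 0.8813, RHS = 1 → fails here (LHS ≠ RHS)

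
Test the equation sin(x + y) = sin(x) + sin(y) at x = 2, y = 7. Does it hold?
Substituting x = 2, y = 7:

LHS = sin(2 + 7) = sin(9) ≈ 0.4121
RHS = sin(2) + sin(7) ≈ 1.566

LHS ≠ RHS, so the equation does not hold at this point.

Answer: Fails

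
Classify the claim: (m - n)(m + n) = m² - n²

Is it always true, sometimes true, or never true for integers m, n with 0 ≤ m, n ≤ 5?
The identity holds for every pair in the range. For instance at (m, n) = (0, 2): both sides equal -4.

Answer: Always true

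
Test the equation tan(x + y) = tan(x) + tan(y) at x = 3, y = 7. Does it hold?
Fails

Substituting x = 3, y = 7:

LHS = tan(3 + 7) = tan(10) ≈ 0.6484
RHS = tan(3) + tan(7) ≈ 0.7289

LHS ≠ RHS, so the equation does not hold at this point.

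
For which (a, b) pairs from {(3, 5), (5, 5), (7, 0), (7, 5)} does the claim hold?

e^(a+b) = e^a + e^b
None

Testing each pair:
(3, 5): LHS = e^8 ≈ 2981, RHS = e^3 + e^5 ≈ 168.5 → fails
(5, 5): LHS = e^10 ≈ 22026.5, RHS = 2·e^5 ≈ 296.8 → fails
(7, 0): LHS = e^7 ≈ 1097, RHS = 1 + e^7 ≈ 1098 → fails
(7, 5): LHS = e^12 ≈ 162754.8, RHS = e^5 + e^7 ≈ 1245 → fails

No pair satisfies the claim.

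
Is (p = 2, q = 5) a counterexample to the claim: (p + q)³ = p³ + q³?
Yes

Substituting p = 2, q = 5:
LHS = (2 + 5)³ = 343
RHS = 2³ + 5³ = 133

Since LHS ≠ RHS, this pair disproves the claim.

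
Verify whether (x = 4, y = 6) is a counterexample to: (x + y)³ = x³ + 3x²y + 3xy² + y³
No

Substituting x = 4, y = 6:
LHS = (4 + 6)³ = 1000
RHS = 4³ + 3·4²·6 + 3·4·6² + 6³ = 1000

The sides agree, so this pair does not disprove the claim.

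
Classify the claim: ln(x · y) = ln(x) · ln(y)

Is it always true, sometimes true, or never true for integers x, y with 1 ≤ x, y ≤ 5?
It holds at (x, y) = (1, 1) (both sides equal 0), but fails at (x, y) = (5, 5) (LHS = ln(25) ≈ 3.219, RHS = ln(5)² ≈ 2.59).

Answer: Sometimes true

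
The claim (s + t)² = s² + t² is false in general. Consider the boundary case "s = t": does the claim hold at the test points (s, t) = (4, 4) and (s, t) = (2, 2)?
At (4, 4): LHS = 64 ≠ RHS = 32
At (2, 2): LHS = 16 ≠ RHS = 8

Answer: No, fails at both test points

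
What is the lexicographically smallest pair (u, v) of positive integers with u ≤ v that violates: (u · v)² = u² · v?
(u, v) = (1, 2)

At (1, 1): both sides equal 1, so it holds there.

Substituting (1, 2) into the claim:
LHS = (1 · 2)² = 4
RHS = 1² · 2 = 2

Since LHS ≠ RHS, this pair disproves the claim, and no lexicographically smaller pair (u ≤ v, positive integers) does.

For instance (4, 7) is also a counterexample (LHS = 784, RHS = 112), but it's lexicographically larger.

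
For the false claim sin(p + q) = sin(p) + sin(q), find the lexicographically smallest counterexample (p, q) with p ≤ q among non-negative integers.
At (0, 3): both sides equal sin(3) ≈ 0.1411, so it holds there.
At (0, 7): both sides equal sin(7) ≈ 0.657, so it holds there.

Substituting (1, 1) into the claim:
LHS = sin(1 + 1) = sin(2) ≈ 0.9093
RHS = sin(1) + sin(1) = 2·sin(1) ≈ 1.683

Since LHS ≠ RHS, this pair disproves the claim, and no lexicographically smaller pair (p ≤ q, non-negative integers) does.

For instance (6, 7) is also a counterexample (LHS = sin(13) ≈ 0.4202, RHS = sin(6) + sin(7) ≈ 0.3776), but it's lexicographically larger.

Answer: (p, q) = (1, 1)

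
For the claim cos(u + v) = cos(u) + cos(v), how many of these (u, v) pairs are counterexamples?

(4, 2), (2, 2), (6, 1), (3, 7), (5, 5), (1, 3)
6

Testing each pair:
(4, 2): LHS = cos(6) ≈ 0.9602, RHS = cos(4) + cos(2) ≈ -1.07 → counterexample
(2, 2): LHS = cos(4) ≈ -0.6536, RHS = 2·cos(2) ≈ -0.8323 → counterexample
(6, 1): LHS = cos(7) ≈ 0.7539, RHS = cos(1) + cos(6) ≈ 1.5 → counterexample
(3, 7): LHS = cos(10) ≈ -0.8391, RHS = cos(3) + cos(7) ≈ -0.2361 → counterexample
(5, 5): LHS = cos(10) ≈ -0.8391, RHS = 2·cos(5) ≈ 0.5673 → counterexample
(1, 3): LHS = cos(4) ≈ -0.6536, RHS = cos(3) + cos(1) ≈ -0.4497 → counterexample

That makes 6 counterexamples.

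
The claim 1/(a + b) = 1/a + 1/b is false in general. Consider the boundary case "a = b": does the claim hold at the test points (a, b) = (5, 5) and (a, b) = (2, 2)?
At (5, 5): LHS = 1/10 ≠ RHS = 2/5
At (2, 2): LHS = 1/4 ≠ RHS = 1

Answer: No, fails at both test points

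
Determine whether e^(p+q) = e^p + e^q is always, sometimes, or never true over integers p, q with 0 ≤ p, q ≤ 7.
The claim fails for every pair in the range. For instance at (p, q) = (1, 4): LHS = e^5 ≈ 148.4, RHS = e + e^4 ≈ 57.32.

Answer: Never true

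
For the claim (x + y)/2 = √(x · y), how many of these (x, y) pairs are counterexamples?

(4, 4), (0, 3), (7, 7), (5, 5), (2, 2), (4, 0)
Testing each pair:
(4, 4): LHS = 4, RHS = 4 → satisfies claim
(0, 3): LHS = 3/2, RHS = 0 → counterexample
(7, 7): LHS = 7, RHS = 7 → satisfies claim
(5, 5): LHS = 5, RHS = 5 → satisfies claim
(2, 2): LHS = 2, RHS = 2 → satisfies claim
(4, 0): LHS = 2, RHS = 0 → counterexample

That makes 2 counterexamples.

Answer: 2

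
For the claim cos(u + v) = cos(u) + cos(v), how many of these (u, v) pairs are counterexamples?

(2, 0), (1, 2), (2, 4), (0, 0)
Testing each pair:
(2, 0): LHS = cos(2) ≈ -0.4161, RHS = cos(2) + 1 ≈ 0.5839 → counterexample
(1, 2): LHS = cos(3) ≈ -0.99, RHS = cos(2) + cos(1) ≈ 0.1242 → counterexample
(2, 4): LHS = cos(6) ≈ 0.9602, RHS = cos(4) + cos(2) ≈ -1.07 → counterexample
(0, 0): LHS = 1, RHS = 2 → counterexample

That makes 4 counterexamples.

Answer: 4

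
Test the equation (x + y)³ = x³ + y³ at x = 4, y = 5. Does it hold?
Fails

Substituting x = 4, y = 5:

LHS = (4 + 5)³ = 729
RHS = 4³ + 5³ = 189

LHS ≠ RHS, so the equation does not hold at this point.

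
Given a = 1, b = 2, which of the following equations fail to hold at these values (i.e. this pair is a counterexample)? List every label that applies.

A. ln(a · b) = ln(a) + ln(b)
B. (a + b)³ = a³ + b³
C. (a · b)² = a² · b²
Evaluating each claim at the given values:
A. LHS = ln(2) ≈ 0.6931, RHS = ln(2) ≈ 0.6931 → holds here (LHS = RHS)
B. LHS = 27, RHS = 9 → fails here (LHS ≠ RHS)
C. LHS = 4, RHS = 4 → holds here (LHS = RHS)

Answer: B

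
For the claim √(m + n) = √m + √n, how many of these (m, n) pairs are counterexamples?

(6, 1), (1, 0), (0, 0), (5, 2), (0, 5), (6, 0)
Testing each pair:
(6, 1): LHS = √(7) ≈ 2.646, RHS = 1 + √(6) ≈ 3.449 → counterexample
(1, 0): LHS = 1, RHS = 1 → satisfies claim
(0, 0): LHS = 0, RHS = 0 → satisfies claim
(5, 2): LHS = √(7) ≈ 2.646, RHS = √(2) + √(5) ≈ 3.65 → counterexample
(0, 5): LHS = √(5) ≈ 2.236, RHS = √(5) ≈ 2.236 → satisfies claim
(6, 0): LHS = √(6) ≈ 2.449, RHS = √(6) ≈ 2.449 → satisfies claim

That makes 2 counterexamples.

Answer: 2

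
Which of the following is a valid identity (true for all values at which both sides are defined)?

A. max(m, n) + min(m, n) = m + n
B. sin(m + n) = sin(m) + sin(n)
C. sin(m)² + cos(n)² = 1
A: holds — e.g. at (2, 4), both sides equal 6.
B: fails at (2, 4) — LHS = sin(6) ≈ -0.2794, RHS = sin(4) + sin(2) ≈ 0.1525.
C: fails at (3, 7) — LHS = sin(3)² + cos(7)² ≈ 0.5883, RHS = 1.

Answer: A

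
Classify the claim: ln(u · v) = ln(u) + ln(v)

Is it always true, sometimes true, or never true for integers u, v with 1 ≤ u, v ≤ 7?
Always true

The identity holds for every pair in the range. For instance at (u, v) = (3, 4): both sides equal ln(12) ≈ 2.485.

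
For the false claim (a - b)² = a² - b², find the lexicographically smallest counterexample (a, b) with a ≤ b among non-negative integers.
(a, b) = (0, 1)

At (0, 0): both sides equal 0, so it holds there.

Substituting (0, 1) into the claim:
LHS = (0 - 1)² = 1
RHS = 0² - 1² = -1

Since LHS ≠ RHS, this pair disproves the claim, and no lexicographically smaller pair (a ≤ b, non-negative integers) does.

For instance (2, 3) is also a counterexample (LHS = 1, RHS = -5), but it's lexicographically larger.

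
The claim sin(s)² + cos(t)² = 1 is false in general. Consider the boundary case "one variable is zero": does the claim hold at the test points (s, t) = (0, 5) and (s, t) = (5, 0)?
At (0, 5): LHS = cos(5)² ≈ 0.08046 ≠ RHS = 1
At (5, 0): LHS = sin(5)² + 1 ≈ 1.92 ≠ RHS = 1

Answer: No, fails at both test points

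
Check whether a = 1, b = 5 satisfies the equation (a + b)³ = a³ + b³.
Fails

Substituting a = 1, b = 5:

LHS = (1 + 5)³ = 216
RHS = 1³ + 5³ = 126

LHS ≠ RHS, so the equation does not hold at this point.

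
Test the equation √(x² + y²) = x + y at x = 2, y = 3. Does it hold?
Substituting x = 2, y = 3:

LHS = √(2² + 3²) = √(13) ≈ 3.606
RHS = 2 + 3 = 5

LHS ≠ RHS, so the equation does not hold at this point.

Answer: Fails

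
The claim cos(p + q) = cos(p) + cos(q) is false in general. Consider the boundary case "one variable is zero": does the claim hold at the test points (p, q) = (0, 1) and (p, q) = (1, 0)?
At (0, 1): LHS = cos(1) ≈ 0.5403 ≠ RHS = cos(1) + 1 ≈ 1.54
At (1, 0): LHS = cos(1) ≈ 0.5403 ≠ RHS = cos(1) + 1 ≈ 1.54

Answer: No, fails at both test points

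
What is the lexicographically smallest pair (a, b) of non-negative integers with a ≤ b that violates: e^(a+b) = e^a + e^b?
(a, b) = (0, 0)

Substituting (0, 0) into the claim:
LHS = e^(0+0) = 1
RHS = e^0 + e^0 = 2

Since LHS ≠ RHS, this pair disproves the claim, and no lexicographically smaller pair (a ≤ b, non-negative integers) does.

For instance (4, 7) is also a counterexample (LHS = e^11 ≈ 59874.1, RHS = e^4 + e^7 ≈ 1151), but it's lexicographically larger.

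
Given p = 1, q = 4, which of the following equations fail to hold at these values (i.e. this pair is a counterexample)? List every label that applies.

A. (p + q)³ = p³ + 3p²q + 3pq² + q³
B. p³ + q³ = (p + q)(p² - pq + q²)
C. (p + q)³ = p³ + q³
Evaluating each claim at the given values:
A. LHS = 125, RHS = 125 → holds here (LHS = RHS)
B. LHS = 65, RHS = 65 → holds here (LHS = RHS)
C. LHS = 125, RHS = 65 → fails here (LHS ≠ RHS)

Answer: C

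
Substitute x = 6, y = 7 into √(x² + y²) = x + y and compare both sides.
LHS = √(6² + 7²) = √(85) ≈ 9.22
RHS = 6 + 7 = 13

LHS ≠ RHS (they differ by about 3.78), so the equation does not hold here.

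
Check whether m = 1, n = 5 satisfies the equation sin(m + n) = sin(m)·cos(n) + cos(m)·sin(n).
Substituting m = 1, n = 5:

LHS = sin(1 + 5) = sin(6) ≈ -0.2794
RHS = sin(1)·cos(5) + cos(1)·sin(5) = sin(5)·cos(1) + sin(1)·cos(5) ≈ -0.2794

LHS = RHS, so the equation holds at this point.

Answer: Holds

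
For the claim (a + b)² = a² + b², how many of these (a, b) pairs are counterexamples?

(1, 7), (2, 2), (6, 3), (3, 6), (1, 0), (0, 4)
Testing each pair:
(1, 7): LHS = 64, RHS = 50 → counterexample
(2, 2): LHS = 16, RHS = 8 → counterexample
(6, 3): LHS = 81, RHS = 45 → counterexample
(3, 6): LHS = 81, RHS = 45 → counterexample
(1, 0): LHS = 1, RHS = 1 → satisfies claim
(0, 4): LHS = 16, RHS = 16 → satisfies claim

That makes 4 counterexamples.

Answer: 4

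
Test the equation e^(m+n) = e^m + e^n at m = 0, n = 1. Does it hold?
Substituting m = 0, n = 1:

LHS = e^(0+1) = e ≈ 2.718
RHS = e^0 + e^1 = 1 + e ≈ 3.718

LHS ≠ RHS, so the equation does not hold at this point.

Answer: Fails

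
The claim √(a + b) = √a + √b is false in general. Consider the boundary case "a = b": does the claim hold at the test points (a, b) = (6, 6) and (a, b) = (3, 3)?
No, fails at both test points

At (6, 6): LHS = 2·√(3) ≈ 3.464 ≠ RHS = 2·√(6) ≈ 4.899
At (3, 3): LHS = √(6) ≈ 2.449 ≠ RHS = 2·√(3) ≈ 3.464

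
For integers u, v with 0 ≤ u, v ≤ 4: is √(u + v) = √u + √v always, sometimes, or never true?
It holds at (u, v) = (0, 0) (both sides equal 0), but fails at (u, v) = (2, 1) (LHS = √(3) ≈ 1.732, RHS = 1 + √(2) ≈ 2.414).

Answer: Sometimes true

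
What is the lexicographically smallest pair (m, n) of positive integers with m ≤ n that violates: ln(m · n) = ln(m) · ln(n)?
(m, n) = (1, 2)

Substituting (1, 2) into the claim:
LHS = ln(1 · 2) = ln(2) ≈ 0.6931
RHS = ln(1) · ln(2) = 0

Since LHS ≠ RHS, this pair disproves the claim, and no lexicographically smaller pair (m ≤ n, positive integers) does.

For instance (1, 8) is also a counterexample (LHS = ln(8) ≈ 2.079, RHS = 0), but it's lexicographically larger.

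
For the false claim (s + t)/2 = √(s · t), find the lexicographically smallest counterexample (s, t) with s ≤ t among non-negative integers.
At (0, 0): both sides equal 0, so it holds there.

Substituting (0, 1) into the claim:
LHS = (0 + 1)/2 = 1/2
RHS = √(0 · 1) = 0

Since LHS ≠ RHS, this pair disproves the claim, and no lexicographically smaller pair (s ≤ t, non-negative integers) does.

For instance (5, 6) is also a counterexample (LHS = 11/2, RHS = √(30) ≈ 5.477), but it's lexicographically larger.

Answer: (s, t) = (0, 1)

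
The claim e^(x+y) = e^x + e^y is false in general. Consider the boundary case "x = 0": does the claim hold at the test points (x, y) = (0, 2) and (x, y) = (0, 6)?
At (0, 2): LHS = e^2 ≈ 7.389 ≠ RHS = 1 + e^2 ≈ 8.389
At (0, 6): LHS = e^6 ≈ 403.4 ≠ RHS = 1 + e^6 ≈ 404.4

Answer: No, fails at both test points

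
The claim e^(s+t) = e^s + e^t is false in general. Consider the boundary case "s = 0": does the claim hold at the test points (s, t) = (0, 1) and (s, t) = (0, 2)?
At (0, 1): LHS = e ≈ 2.718 ≠ RHS = 1 + e ≈ 3.718
At (0, 2): LHS = e^2 ≈ 7.389 ≠ RHS = 1 + e^2 ≈ 8.389

Answer: No, fails at both test points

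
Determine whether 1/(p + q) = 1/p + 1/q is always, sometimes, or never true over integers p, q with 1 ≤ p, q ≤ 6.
Never true

The claim fails for every pair in the range. For instance at (p, q) = (4, 6): LHS = 1/10, RHS = 5/12.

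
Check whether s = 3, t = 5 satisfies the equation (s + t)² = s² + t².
Fails

Substituting s = 3, t = 5:

LHS = (3 + 5)² = 64
RHS = 3² + 5² = 34

LHS ≠ RHS, so the equation does not hold at this point.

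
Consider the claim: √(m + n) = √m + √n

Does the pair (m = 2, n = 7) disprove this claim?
Yes

Substituting m = 2, n = 7:
LHS = √(2 + 7) = 3
RHS = √2 + √7 = √(2) + √(7) ≈ 4.06

Since LHS ≠ RHS, this pair disproves the claim.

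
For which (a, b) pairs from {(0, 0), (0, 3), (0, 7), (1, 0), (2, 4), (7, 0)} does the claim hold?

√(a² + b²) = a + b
Testing each pair:
(0, 0): LHS = 0, RHS = 0 → holds
(0, 3): LHS = 3, RHS = 3 → holds
(0, 7): LHS = 7, RHS = 7 → holds
(1, 0): LHS = 1, RHS = 1 → holds
(2, 4): LHS = 2·√(5) ≈ 4.472, RHS = 6 → fails
(7, 0): LHS = 7, RHS = 7 → holds

5 of 6 pairs satisfy the claim.

Answer: (0, 0), (0, 3), (0, 7), (1, 0), (7, 0)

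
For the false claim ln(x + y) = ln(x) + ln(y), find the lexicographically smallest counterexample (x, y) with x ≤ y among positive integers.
Substituting (1, 1) into the claim:
LHS = ln(1 + 1) = ln(2) ≈ 0.6931
RHS = ln(1) + ln(1) = 0

Since LHS ≠ RHS, this pair disproves the claim, and no lexicographically smaller pair (x ≤ y, positive integers) does.

For instance (5, 6) is also a counterexample (LHS = ln(11) ≈ 2.398, RHS = ln(5) + ln(6) ≈ 3.401), but it's lexicographically larger.

Answer: (x, y) = (1, 1)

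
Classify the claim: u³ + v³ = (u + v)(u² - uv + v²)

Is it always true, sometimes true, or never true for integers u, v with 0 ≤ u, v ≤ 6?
Always true

The identity holds for every pair in the range. For instance at (u, v) = (5, 6): both sides equal 341.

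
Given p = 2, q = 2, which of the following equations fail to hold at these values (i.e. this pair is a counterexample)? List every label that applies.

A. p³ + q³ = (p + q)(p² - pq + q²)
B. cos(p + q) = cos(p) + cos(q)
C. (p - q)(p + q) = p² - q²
Evaluating each claim at the given values:
A. LHS = 16, RHS = 16 → holds here (LHS = RHS)
B. LHS = cos(4) ≈ -0.6536, RHS = 2·cos(2) ≈ -0.8323 → fails here (LHS ≠ RHS)
C. LHS = 0, RHS = 0 → holds here (LHS = RHS)

Answer: B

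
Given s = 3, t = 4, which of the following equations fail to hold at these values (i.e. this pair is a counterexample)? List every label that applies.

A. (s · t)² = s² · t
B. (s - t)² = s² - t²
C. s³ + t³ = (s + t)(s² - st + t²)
A, B

Evaluating each claim at the given values:
A. LHS = 144, RHS = 36 → fails here (LHS ≠ RHS)
B. LHS = 1, RHS = -7 → fails here (LHS ≠ RHS)
C. LHS = 91, RHS = 91 → holds here (LHS = RHS)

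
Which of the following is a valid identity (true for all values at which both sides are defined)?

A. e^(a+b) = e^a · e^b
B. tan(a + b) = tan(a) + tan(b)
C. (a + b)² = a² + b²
A

A: holds — e.g. at (1, 1), both sides equal e^2 ≈ 7.389.
B: fails at (5, 8) — LHS = tan(13) ≈ 0.463, RHS = tan(8) + tan(5) ≈ -10.18.
C: fails at (2, 2) — LHS = 16, RHS = 8.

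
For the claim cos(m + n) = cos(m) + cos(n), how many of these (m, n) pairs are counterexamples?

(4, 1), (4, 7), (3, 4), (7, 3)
4

Testing each pair:
(4, 1): LHS = cos(5) ≈ 0.2837, RHS = cos(4) + cos(1) ≈ -0.1133 → counterexample
(4, 7): LHS = cos(11) ≈ 0.004426, RHS = cos(4) + cos(7) ≈ 0.1003 → counterexample
(3, 4): LHS = cos(7) ≈ 0.7539, RHS = cos(3) + cos(4) ≈ -1.644 → counterexample
(7, 3): LHS = cos(10) ≈ -0.8391, RHS = cos(3) + cos(7) ≈ -0.2361 → counterexample

That makes 4 counterexamples.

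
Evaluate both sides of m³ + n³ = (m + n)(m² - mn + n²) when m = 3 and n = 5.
LHS = 3³ + 5³ = 152
RHS = (3 + 5)(3² - 3·5 + 5²) = 152

LHS = RHS: the two sides agree.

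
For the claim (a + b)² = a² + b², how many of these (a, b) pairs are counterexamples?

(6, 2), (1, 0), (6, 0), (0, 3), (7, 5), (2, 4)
Testing each pair:
(6, 2): LHS = 64, RHS = 40 → counterexample
(1, 0): LHS = 1, RHS = 1 → satisfies claim
(6, 0): LHS = 36, RHS = 36 → satisfies claim
(0, 3): LHS = 9, RHS = 9 → satisfies claim
(7, 5): LHS = 144, RHS = 74 → counterexample
(2, 4): LHS = 36, RHS = 20 → counterexample

That makes 3 counterexamples.

Answer: 3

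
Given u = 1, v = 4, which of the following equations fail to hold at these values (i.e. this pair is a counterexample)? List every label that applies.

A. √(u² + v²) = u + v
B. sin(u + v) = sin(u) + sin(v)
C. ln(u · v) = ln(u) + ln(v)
Evaluating each claim at the given values:
A. LHS = √(17) ≈ 4.123, RHS = 5 → fails here (LHS ≠ RHS)
B. LHS = sin(5) ≈ -0.9589, RHS = sin(4) + sin(1) ≈ 0.08467 → fails here (LHS ≠ RHS)
C. LHS = ln(4) ≈ 1.386, RHS = ln(4) ≈ 1.386 → holds here (LHS = RHS)

Answer: A, B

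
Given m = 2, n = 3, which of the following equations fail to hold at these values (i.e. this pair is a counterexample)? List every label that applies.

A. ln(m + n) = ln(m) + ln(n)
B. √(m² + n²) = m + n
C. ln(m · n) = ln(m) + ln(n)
A, B

Evaluating each claim at the given values:
A. LHS = ln(5) ≈ 1.609, RHS = ln(2) + ln(3) ≈ 1.792 → fails here (LHS ≠ RHS)
B. LHS = √(13) ≈ 3.606, RHS = 5 → fails here (LHS ≠ RHS)
C. LHS = ln(6) ≈ 1.792, RHS = ln(2) + ln(3) ≈ 1.792 → holds here (LHS = RHS)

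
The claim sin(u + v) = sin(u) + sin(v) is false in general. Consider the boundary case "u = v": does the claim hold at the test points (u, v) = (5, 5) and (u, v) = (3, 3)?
At (5, 5): LHS = sin(10) ≈ -0.544 ≠ RHS = 2·sin(5) ≈ -1.918
At (3, 3): LHS = sin(6) ≈ -0.2794 ≠ RHS = 2·sin(3) ≈ 0.2822

Answer: No, fails at both test points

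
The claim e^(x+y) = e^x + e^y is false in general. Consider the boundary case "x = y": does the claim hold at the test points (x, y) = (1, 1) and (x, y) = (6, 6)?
No, fails at both test points

At (1, 1): LHS = e^2 ≈ 7.389 ≠ RHS = 2·e ≈ 5.437
At (6, 6): LHS = e^12 ≈ 162754.8 ≠ RHS = 2·e^6 ≈ 806.9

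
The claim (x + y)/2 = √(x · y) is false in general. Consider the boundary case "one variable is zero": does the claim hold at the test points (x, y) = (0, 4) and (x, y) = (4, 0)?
At (0, 4): LHS = 2 ≠ RHS = 0
At (4, 0): LHS = 2 ≠ RHS = 0

Answer: No, fails at both test points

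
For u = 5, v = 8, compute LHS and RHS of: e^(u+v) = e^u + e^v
LHS = e^(5+8) = e^13 ≈ 442413.4
RHS = e^5 + e^8 ≈ 3129

LHS ≠ RHS (they differ by about 439284.0), so the equation does not hold here.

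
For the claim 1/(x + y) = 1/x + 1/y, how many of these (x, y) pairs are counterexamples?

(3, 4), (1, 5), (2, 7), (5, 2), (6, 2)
Testing each pair:
(3, 4): LHS = 1/7, RHS = 7/12 → counterexample
(1, 5): LHS = 1/6, RHS = 6/5 → counterexample
(2, 7): LHS = 1/9, RHS = 9/14 → counterexample
(5, 2): LHS = 1/7, RHS = 7/10 → counterexample
(6, 2): LHS = 1/8, RHS = 2/3 → counterexample

That makes 5 counterexamples.

Answer: 5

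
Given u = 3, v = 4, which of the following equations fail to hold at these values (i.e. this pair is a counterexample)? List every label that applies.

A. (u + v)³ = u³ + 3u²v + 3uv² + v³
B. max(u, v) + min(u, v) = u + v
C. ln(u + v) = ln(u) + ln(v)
C

Evaluating each claim at the given values:
A. LHS = 343, RHS = 343 → holds here (LHS = RHS)
B. LHS = 7, RHS = 7 → holds here (LHS = RHS)
C. LHS = ln(7) ≈ 1.946, RHS = ln(3) + ln(4) ≈ 2.485 → fails here (LHS ≠ RHS)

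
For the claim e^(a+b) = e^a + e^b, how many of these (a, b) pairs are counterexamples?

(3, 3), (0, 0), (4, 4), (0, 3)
Testing each pair:
(3, 3): LHS = e^6 ≈ 403.4, RHS = 2·e^3 ≈ 40.17 → counterexample
(0, 0): LHS = 1, RHS = 2 → counterexample
(4, 4): LHS = e^8 ≈ 2981, RHS = 2·e^4 ≈ 109.2 → counterexample
(0, 3): LHS = e^3 ≈ 20.09, RHS = 1 + e^3 ≈ 21.09 → counterexample

That makes 4 counterexamples.

Answer: 4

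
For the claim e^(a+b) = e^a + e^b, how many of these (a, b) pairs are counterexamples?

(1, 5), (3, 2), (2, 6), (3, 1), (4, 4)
5

Testing each pair:
(1, 5): LHS = e^6 ≈ 403.4, RHS = e + e^5 ≈ 151.1 → counterexample
(3, 2): LHS = e^5 ≈ 148.4, RHS = e^2 + e^3 ≈ 27.47 → counterexample
(2, 6): LHS = e^8 ≈ 2981, RHS = e^2 + e^6 ≈ 410.8 → counterexample
(3, 1): LHS = e^4 ≈ 54.6, RHS = e + e^3 ≈ 22.8 → counterexample
(4, 4): LHS = e^8 ≈ 2981, RHS = 2·e^4 ≈ 109.2 → counterexample

That makes 5 counterexamples.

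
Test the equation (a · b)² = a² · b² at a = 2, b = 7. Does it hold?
Holds

Substituting a = 2, b = 7:

LHS = (2 · 7)² = 196
RHS = 2² · 7² = 196

LHS = RHS, so the equation holds at this point.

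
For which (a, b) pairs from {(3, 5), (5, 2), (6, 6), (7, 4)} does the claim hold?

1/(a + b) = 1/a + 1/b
None

Testing each pair:
(3, 5): LHS = 1/8, RHS = 8/15 → fails
(5, 2): LHS = 1/7, RHS = 7/10 → fails
(6, 6): LHS = 1/12, RHS = 1/3 → fails
(7, 4): LHS = 1/11, RHS = 11/28 → fails

No pair satisfies the claim.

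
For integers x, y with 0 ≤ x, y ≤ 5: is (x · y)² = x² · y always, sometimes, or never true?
It holds at (x, y) = (0, 2) (both sides equal 0), but fails at (x, y) = (1, 2) (LHS = 4, RHS = 2).

Answer: Sometimes true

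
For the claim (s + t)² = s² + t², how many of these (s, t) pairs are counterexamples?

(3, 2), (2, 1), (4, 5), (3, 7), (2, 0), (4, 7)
5

Testing each pair:
(3, 2): LHS = 25, RHS = 13 → counterexample
(2, 1): LHS = 9, RHS = 5 → counterexample
(4, 5): LHS = 81, RHS = 41 → counterexample
(3, 7): LHS = 100, RHS = 58 → counterexample
(2, 0): LHS = 4, RHS = 4 → satisfies claim
(4, 7): LHS = 121, RHS = 65 → counterexample

That makes 5 counterexamples.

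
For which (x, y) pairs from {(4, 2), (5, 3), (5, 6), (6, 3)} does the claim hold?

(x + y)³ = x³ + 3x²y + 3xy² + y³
Testing each pair:
(4, 2): LHS = 216, RHS = 216 → holds
(5, 3): LHS = 512, RHS = 512 → holds
(5, 6): LHS = 1331, RHS = 1331 → holds
(6, 3): LHS = 729, RHS = 729 → holds

Every pair satisfies the claim.

Answer: All pairs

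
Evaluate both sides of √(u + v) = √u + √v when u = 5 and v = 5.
LHS = √(5 + 5) = √(10) ≈ 3.162
RHS = √5 + √5 = 2·√(5) ≈ 4.472

LHS ≠ RHS (they differ by about 1.31), so the equation does not hold here.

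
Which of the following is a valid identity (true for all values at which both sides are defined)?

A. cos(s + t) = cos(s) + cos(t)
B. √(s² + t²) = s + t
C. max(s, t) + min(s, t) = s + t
C

A: fails at (2, 7) — LHS = cos(9) ≈ -0.9111, RHS = cos(2) + cos(7) ≈ 0.3378.
B: fails at (2, 5) — LHS = √(29) ≈ 5.385, RHS = 7.
C: holds — e.g. at (4, 6), both sides equal 10.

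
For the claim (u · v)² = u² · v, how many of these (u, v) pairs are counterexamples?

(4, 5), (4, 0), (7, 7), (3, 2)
Testing each pair:
(4, 5): LHS = 400, RHS = 80 → counterexample
(4, 0): LHS = 0, RHS = 0 → satisfies claim
(7, 7): LHS = 2401, RHS = 343 → counterexample
(3, 2): LHS = 36, RHS = 18 → counterexample

That makes 3 counterexamples.

Answer: 3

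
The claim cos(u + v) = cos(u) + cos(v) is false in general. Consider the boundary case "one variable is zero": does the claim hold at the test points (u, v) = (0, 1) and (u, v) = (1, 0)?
At (0, 1): LHS = cos(1) ≈ 0.5403 ≠ RHS = cos(1) + 1 ≈ 1.54
At (1, 0): LHS = cos(1) ≈ 0.5403 ≠ RHS = cos(1) + 1 ≈ 1.54

Answer: No, fails at both test points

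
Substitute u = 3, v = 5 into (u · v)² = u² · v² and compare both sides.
LHS = (3 · 5)² = 225
RHS = 3² · 5² = 225

LHS = RHS: the two sides agree.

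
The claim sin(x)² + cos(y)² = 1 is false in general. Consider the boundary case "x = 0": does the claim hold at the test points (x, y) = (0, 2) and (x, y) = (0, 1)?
At (0, 2): LHS = cos(2)² ≈ 0.1732 ≠ RHS = 1
At (0, 1): LHS = cos(1)² ≈ 0.2919 ≠ RHS = 1

Answer: No, fails at both test points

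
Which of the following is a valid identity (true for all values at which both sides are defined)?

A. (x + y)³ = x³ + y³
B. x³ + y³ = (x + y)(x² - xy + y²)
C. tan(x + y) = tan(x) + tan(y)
A: fails at (1, 2) — LHS = 27, RHS = 9.
B: holds — e.g. at (1, 1), both sides equal 2.
C: fails at (2, 2) — LHS = tan(4) ≈ 1.158, RHS = 2·tan(2) ≈ -4.37.

Answer: B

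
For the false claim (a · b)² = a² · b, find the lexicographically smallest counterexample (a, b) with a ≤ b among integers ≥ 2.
(a, b) = (2, 2)

Substituting (2, 2) into the claim:
LHS = (2 · 2)² = 16
RHS = 2² · 2 = 8

Since LHS ≠ RHS, this pair disproves the claim, and no lexicographically smaller pair (a ≤ b, integers ≥ 2) does.

For instance (4, 5) is also a counterexample (LHS = 400, RHS = 80), but it's lexicographically larger.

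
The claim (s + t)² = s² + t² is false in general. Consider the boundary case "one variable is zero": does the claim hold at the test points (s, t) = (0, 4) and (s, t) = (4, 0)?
At (0, 4): LHS = 16, RHS = 16 → equal
At (4, 0): LHS = 16, RHS = 16 → equal

So the claim does hold at both of these boundary points, even though it is not an identity.

Answer: Yes, holds at both test points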